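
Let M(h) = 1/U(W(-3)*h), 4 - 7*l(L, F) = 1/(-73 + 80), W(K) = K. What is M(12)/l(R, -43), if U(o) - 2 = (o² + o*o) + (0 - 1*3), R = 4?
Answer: 49/69957 ≈ 0.00070043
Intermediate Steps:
l(L, F) = 27/49 (l(L, F) = 4/7 - 1/(7*(-73 + 80)) = 4/7 - ⅐/7 = 4/7 - ⅐*⅐ = 4/7 - 1/49 = 27/49)
U(o) = -1 + 2*o² (U(o) = 2 + ((o² + o*o) + (0 - 1*3)) = 2 + ((o² + o²) + (0 - 3)) = 2 + (2*o² - 3) = 2 + (-3 + 2*o²) = -1 + 2*o²)
M(h) = 1/(-1 + 18*h²) (M(h) = 1/(-1 + 2*(-3*h)²) = 1/(-1 + 2*(9*h²)) = 1/(-1 + 18*h²))
M(12)/l(R, -43) = 1/((-1 + 18*12²)*(27/49)) = (49/27)/(-1 + 18*144) = (49/27)/(-1 + 2592) = (49/27)/2591 = (1/2591)*(49/27) = 49/69957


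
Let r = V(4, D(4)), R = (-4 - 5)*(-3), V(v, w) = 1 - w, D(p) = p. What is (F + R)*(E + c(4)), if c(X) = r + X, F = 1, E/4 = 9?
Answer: 1036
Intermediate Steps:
E = 36 (E = 4*9 = 36)
R = 27 (R = -9*(-3) = 27)
r = -3 (r = 1 - 1*4 = 1 - 4 = -3)
c(X) = -3 + X
(F + R)*(E + c(4)) = (1 + 27)*(36 + (-3 + 4)) = 28*(36 + 1) = 28*37 = 1036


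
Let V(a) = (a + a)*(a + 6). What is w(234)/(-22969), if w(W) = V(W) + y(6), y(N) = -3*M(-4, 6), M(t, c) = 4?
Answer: -112308/22969 ≈ -4.8895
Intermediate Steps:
y(N) = -12 (y(N) = -3*4 = -12)
V(a) = 2*a*(6 + a) (V(a) = (2*a)*(6 + a) = 2*a*(6 + a))
w(W) = -12 + 2*W*(6 + W) (w(W) = 2*W*(6 + W) - 12 = -12 + 2*W*(6 + W))
w(234)/(-22969) = (-12 + 2*234*(6 + 234))/(-22969) = (-12 + 2*234*240)*(-1/22969) = (-12 + 112320)*(-1/22969) = 112308*(-1/22969) = -112308/22969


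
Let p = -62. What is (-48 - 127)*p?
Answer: 10850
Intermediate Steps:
(-48 - 127)*p = (-48 - 127)*(-62) = -175*(-62) = 10850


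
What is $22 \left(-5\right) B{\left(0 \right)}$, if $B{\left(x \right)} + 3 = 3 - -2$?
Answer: $-220$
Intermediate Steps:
$B{\left(x \right)} = 2$ ($B{\left(x \right)} = -3 + \left(3 - -2\right) = -3 + \left(3 + 2\right) = -3 + 5 = 2$)
$22 \left(-5\right) B{\left(0 \right)} = 22 \left(-5\right) 2 = \left(-110\right) 2 = -220$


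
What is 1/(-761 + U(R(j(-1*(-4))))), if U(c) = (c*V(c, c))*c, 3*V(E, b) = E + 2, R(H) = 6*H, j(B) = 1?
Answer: -1/665 ≈ -0.0015038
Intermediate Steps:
V(E, b) = 2/3 + E/3 (V(E, b) = (E + 2)/3 = (2 + E)/3 = 2/3 + E/3)
U(c) = c**2*(2/3 + c/3) (U(c) = (c*(2/3 + c/3))*c = c**2*(2/3 + c/3))
1/(-761 + U(R(j(-1*(-4))))) = 1/(-761 + (6*1)**2*(2 + 6*1)/3) = 1/(-761 + (1/3)*6**2*(2 + 6)) = 1/(-761 + (1/3)*36*8) = 1/(-761 + 96) = 1/(-665) = -1/665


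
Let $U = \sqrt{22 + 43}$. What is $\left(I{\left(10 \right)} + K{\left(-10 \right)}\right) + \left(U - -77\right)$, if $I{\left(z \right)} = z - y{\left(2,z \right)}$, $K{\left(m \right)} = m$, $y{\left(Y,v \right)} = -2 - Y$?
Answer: $81 + \sqrt{65} \approx 89.062$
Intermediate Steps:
$I{\left(z \right)} = 4 + z$ ($I{\left(z \right)} = z - \left(-2 - 2\right) = z - -4 = z + 4 = 4 + z$)
$U = \sqrt{65} \approx 8.0623$
$\left(I{\left(10 \right)} + K{\left(-10 \right)}\right) + \left(U - -77\right) = \left(\left(4 + 10\right) - 10\right) + \left(\sqrt{65} - -77\right) = \left(14 - 10\right) + \left(\sqrt{65} + 77\right) = 4 + \left(77 + \sqrt{65}\right) = 81 + \sqrt{65}$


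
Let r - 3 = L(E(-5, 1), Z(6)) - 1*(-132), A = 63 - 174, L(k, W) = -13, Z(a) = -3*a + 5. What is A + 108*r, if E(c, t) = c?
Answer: 13065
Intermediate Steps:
Z(a) = 5 - 3*a
A = -111
r = 122 (r = 3 + (-13 - 1*(-132)) = 3 + (-13 + 132) = 3 + 119 = 122)
A + 108*r = -111 + 108*122 = -111 + 13176 = 13065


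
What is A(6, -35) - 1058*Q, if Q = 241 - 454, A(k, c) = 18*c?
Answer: 224724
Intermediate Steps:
Q = -213
A(6, -35) - 1058*Q = 18*(-35) - 1058*(-213) = -630 + 225354 = 224724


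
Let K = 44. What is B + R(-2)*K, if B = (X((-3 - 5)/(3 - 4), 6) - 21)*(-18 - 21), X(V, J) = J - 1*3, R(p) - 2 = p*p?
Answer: 966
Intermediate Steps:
R(p) = 2 + p² (R(p) = 2 + p*p = 2 + p²)
X(V, J) = -3 + J (X(V, J) = J - 3 = -3 + J)
B = 702 (B = ((-3 + 6) - 21)*(-18 - 21) = (3 - 21)*(-39) = -18*(-39) = 702)
B + R(-2)*K = 702 + (2 + (-2)²)*44 = 702 + (2 + 4)*44 = 702 + 6*44 = 702 + 264 = 966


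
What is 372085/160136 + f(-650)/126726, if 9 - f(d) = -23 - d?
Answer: 7842313277/3382232456 ≈ 2.3187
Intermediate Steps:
f(d) = 32 + d (f(d) = 9 - (-23 - d) = 9 + (23 + d) = 32 + d)
372085/160136 + f(-650)/126726 = 372085/160136 + (32 - 650)/126726 = 372085*(1/160136) - 618*1/126726 = 372085/160136 - 103/21121 = 7842313277/3382232456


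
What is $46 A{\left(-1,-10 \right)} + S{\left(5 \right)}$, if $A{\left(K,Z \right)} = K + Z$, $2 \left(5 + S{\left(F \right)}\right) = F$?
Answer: $- \frac{1017}{2} \approx -508.5$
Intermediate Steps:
$S{\left(F \right)} = -5 + \frac{F}{2}$
$46 A{\left(-1,-10 \right)} + S{\left(5 \right)} = 46 \left(-1 - 10\right) + \left(-5 + \frac{1}{2} \cdot 5\right) = 46 \left(-11\right) + \left(-5 + \frac{5}{2}\right) = -506 - \frac{5}{2} = - \frac{1017}{2}$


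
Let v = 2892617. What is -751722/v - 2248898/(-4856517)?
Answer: 2854449913792/14048043634989 ≈ 0.20319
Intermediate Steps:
-751722/v - 2248898/(-4856517) = -751722/2892617 - 2248898/(-4856517) = -751722*1/2892617 - 2248898*(-1/4856517) = -751722/2892617 + 2248898/4856517 = 2854449913792/14048043634989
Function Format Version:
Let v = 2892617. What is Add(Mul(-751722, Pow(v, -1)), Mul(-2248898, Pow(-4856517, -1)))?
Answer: Rational(2854449913792, 14048043634989) ≈ 0.20319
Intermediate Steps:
Add(Mul(-751722, Pow(v, -1)), Mul(-2248898, Pow(-4856517, -1))) = Add(Mul(-751722, Pow(2892617, -1)), Mul(-2248898, Pow(-4856517, -1))) = Add(Mul(-751722, Rational(1, 2892617)), Mul(-2248898, Rational(-1, 4856517))) = Add(Rational(-751722, 2892617), Rational(2248898, 4856517)) = Rational(2854449913792, 14048043634989)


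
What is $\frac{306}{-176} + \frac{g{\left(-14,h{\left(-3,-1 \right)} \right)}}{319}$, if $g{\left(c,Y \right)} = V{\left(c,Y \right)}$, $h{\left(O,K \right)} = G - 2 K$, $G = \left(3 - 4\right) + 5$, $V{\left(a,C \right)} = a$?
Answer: $- \frac{4549}{2552} \approx -1.7825$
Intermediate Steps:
$G = 4$ ($G = -1 + 5 = 4$)
$h{\left(O,K \right)} = 4 - 2 K$
$g{\left(c,Y \right)} = c$
$\frac{306}{-176} + \frac{g{\left(-14,h{\left(-3,-1 \right)} \right)}}{319} = \frac{306}{-176} - \frac{14}{319} = 306 \left(- \frac{1}{176}\right) - \frac{14}{319} = - \frac{153}{88} - \frac{14}{319} = - \frac{4549}{2552}$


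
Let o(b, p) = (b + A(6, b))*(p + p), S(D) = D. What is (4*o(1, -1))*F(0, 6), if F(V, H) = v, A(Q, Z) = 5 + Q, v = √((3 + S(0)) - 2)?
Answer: -96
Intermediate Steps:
v = 1 (v = √((3 + 0) - 2) = √(3 - 2) = √1 = 1)
F(V, H) = 1
o(b, p) = 2*p*(11 + b) (o(b, p) = (b + (5 + 6))*(p + p) = (b + 11)*(2*p) = (11 + b)*(2*p) = 2*p*(11 + b))
(4*o(1, -1))*F(0, 6) = (4*(2*(-1)*(11 + 1)))*1 = (4*(2*(-1)*12))*1 = (4*(-24))*1 = -96*1 = -96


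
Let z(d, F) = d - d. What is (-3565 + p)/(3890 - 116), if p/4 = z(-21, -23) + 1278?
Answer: 91/222 ≈ 0.40991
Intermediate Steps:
z(d, F) = 0
p = 5112 (p = 4*(0 + 1278) = 4*1278 = 5112)
(-3565 + p)/(3890 - 116) = (-3565 + 5112)/(3890 - 116) = 1547/3774 = 1547*(1/3774) = 91/222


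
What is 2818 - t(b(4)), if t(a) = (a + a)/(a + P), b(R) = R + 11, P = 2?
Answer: 47876/17 ≈ 2816.2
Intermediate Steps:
b(R) = 11 + R
t(a) = 2*a/(2 + a) (t(a) = (a + a)/(a + 2) = (2*a)/(2 + a) = 2*a/(2 + a))
2818 - t(b(4)) = 2818 - 2*(11 + 4)/(2 + (11 + 4)) = 2818 - 2*15/(2 + 15) = 2818 - 2*15/17 = 2818 - 1*30/17 = 2818 - 30/17 = 47876/17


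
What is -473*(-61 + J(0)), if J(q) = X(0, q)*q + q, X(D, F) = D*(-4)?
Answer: 28853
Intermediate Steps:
X(D, F) = -4*D
J(q) = q (J(q) = (-4*0)*q + q = 0*q + q = 0 + q = q)
-473*(-61 + J(0)) = -473*(-61 + 0) = -473*(-61) = 28853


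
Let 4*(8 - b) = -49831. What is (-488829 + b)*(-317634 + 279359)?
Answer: 72931213575/4 ≈ 1.8233e+10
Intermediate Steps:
b = 49863/4 (b = 8 - ¼*(-49831) = 8 + 49831/4 = 49863/4 ≈ 12466.)
(-488829 + b)*(-317634 + 279359) = (-488829 + 49863/4)*(-317634 + 279359) = -1905453/4*(-38275) = 72931213575/4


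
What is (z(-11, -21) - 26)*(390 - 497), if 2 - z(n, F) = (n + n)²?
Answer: 54356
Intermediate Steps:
z(n, F) = 2 - 4*n² (z(n, F) = 2 - (n + n)² = 2 - (2*n)² = 2 - 4*n²)
(z(-11, -21) - 26)*(390 - 497) = ((2 - 4*(-11)²) - 26)*(390 - 497) = ((2 - 4*121) - 26)*(-107) = ((2 - 484) - 26)*(-107) = (-482 - 26)*(-107) = -508*(-107) = 54356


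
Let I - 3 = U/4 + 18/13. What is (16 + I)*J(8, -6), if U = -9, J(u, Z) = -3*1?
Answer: -2829/52 ≈ -54.404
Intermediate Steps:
J(u, Z) = -3
I = 111/52 (I = 3 + (-9/4 + 18/13) = 3 - 45/52 = 111/52 ≈ 2.1346)
(16 + I)*J(8, -6) = (16 + 111/52)*(-3) = (943/52)*(-3) = -2829/52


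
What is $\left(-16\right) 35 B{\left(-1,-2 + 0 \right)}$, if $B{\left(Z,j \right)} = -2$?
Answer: $1120$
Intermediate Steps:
$\left(-16\right) 35 B{\left(-1,-2 + 0 \right)} = \left(-16\right) 35 \left(-2\right) = \left(-560\right) \left(-2\right) = 1120$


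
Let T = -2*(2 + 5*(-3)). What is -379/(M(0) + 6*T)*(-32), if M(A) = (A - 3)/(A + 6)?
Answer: 24256/311 ≈ 77.994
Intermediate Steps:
M(A) = (-3 + A)/(6 + A)
T = 26 (T = -2*(2 - 15) = -2*(-13) = 26)
-379/(M(0) + 6*T)*(-32) = -379/((-3 + 0)/(6 + 0) + 6*26)*(-32) = -379/(-3/6 + 156)*(-32) = -379/((1/6)*(-3) + 156)*(-32) = -379/(-1/2 + 156)*(-32) = -379/311/2*(-32) = -379*2/311*(-32) = -758/311*(-32) = 24256/311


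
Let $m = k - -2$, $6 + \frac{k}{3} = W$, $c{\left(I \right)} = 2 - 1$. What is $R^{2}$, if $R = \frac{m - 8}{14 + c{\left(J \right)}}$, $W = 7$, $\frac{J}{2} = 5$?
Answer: $\frac{1}{25} \approx 0.04$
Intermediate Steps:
$J = 10$ ($J = 2 \cdot 5 = 10$)
$c{\left(I \right)} = 1$ ($c{\left(I \right)} = 2 - 1 = 1$)
$k = 3$ ($k = -18 + 3 \cdot 7 = -18 + 21 = 3$)
$m = 5$ ($m = 3 - -2 = 3 + 2 = 5$)
$R = - \frac{1}{5}$ ($R = \frac{5 - 8}{14 + 1} = - \frac{3}{15} = \left(-3\right) \frac{1}{15} = - \frac{1}{5} \approx -0.2$)
$R^{2} = \left(- \frac{1}{5}\right)^{2} = \frac{1}{25}$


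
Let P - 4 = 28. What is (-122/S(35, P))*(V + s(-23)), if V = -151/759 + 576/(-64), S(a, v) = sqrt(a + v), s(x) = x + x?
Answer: 5111312*sqrt(67)/50853 ≈ 822.72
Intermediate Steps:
P = 32 (P = 4 + 28 = 32)
s(x) = 2*x
V = -6982/759 (V = -151*1/759 + 576*(-1/64) = -151/759 - 9 = -6982/759 ≈ -9.1989)
(-122/S(35, P))*(V + s(-23)) = (-122/sqrt(35 + 32))*(-6982/759 + 2*(-23)) = (-122*sqrt(67)/67)*(-6982/759 - 46) = -122*sqrt(67)/67*(-41896/759) = 5111312*sqrt(67)/50853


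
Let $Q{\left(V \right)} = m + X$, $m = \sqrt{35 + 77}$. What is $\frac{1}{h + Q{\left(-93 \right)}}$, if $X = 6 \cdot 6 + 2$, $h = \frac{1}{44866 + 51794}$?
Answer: $\frac{355040009460}{12445090605361} - \frac{37372622400 \sqrt{7}}{12445090605361} \approx 0.020583$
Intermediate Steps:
$h = \frac{1}{96660} \approx 1.0346 \cdot 10^{-5}$
$X = 38$ ($X = 36 + 2 = 38$)
$m = 4 \sqrt{7}$ ($m = \sqrt{112} = 4 \sqrt{7} \approx 10.583$)
$Q{\left(V \right)} = 38 + 4 \sqrt{7}$ ($Q{\left(V \right)} = 4 \sqrt{7} + 38 = 38 + 4 \sqrt{7}$)
$\frac{1}{h + Q{\left(-93 \right)}} = \frac{1}{\frac{1}{96660} + \left(38 + 4 \sqrt{7}\right)} = \frac{1}{\frac{3673081}{96660} + 4 \sqrt{7}}$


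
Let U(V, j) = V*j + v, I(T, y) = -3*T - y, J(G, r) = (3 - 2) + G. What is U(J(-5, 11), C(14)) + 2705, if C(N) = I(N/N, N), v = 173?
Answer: 2946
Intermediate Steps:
J(G, r) = 1 + G
I(T, y) = -y - 3*T
C(N) = -3 - N (C(N) = -N - 3*N/N = -N - 3*1 = -N - 3 = -3 - N)
U(V, j) = 173 + V*j (U(V, j) = V*j + 173 = 173 + V*j)
U(J(-5, 11), C(14)) + 2705 = (173 + (1 - 5)*(-3 - 1*14)) + 2705 = (173 - 4*(-3 - 14)) + 2705 = (173 - 4*(-17)) + 2705 = (173 + 68) + 2705 = 241 + 2705 = 2946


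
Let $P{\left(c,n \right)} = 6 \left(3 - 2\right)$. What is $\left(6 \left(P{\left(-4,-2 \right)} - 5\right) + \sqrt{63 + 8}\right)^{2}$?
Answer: $\left(6 + \sqrt{71}\right)^{2} \approx 208.11$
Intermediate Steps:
$P{\left(c,n \right)} = 6$ ($P{\left(c,n \right)} = 6 \cdot 1 = 6$)
$\left(6 \left(P{\left(-4,-2 \right)} - 5\right) + \sqrt{63 + 8}\right)^{2} = \left(6 \left(6 - 5\right) + \sqrt{63 + 8}\right)^{2} = \left(6 \cdot 1 + \sqrt{71}\right)^{2} = \left(6 + \sqrt{71}\right)^{2}$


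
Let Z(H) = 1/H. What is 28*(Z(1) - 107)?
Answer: -2968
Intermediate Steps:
28*(Z(1) - 107) = 28*(1/1 - 107) = 28*(1 - 107) = 28*(-106) = -2968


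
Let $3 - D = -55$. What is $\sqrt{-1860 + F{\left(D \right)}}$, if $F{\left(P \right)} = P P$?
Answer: $4 \sqrt{94} \approx 38.781$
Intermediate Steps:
$D = 58$ ($D = 3 - -55 = 3 + 55 = 58$)
$F{\left(P \right)} = P^{2}$
$\sqrt{-1860 + F{\left(D \right)}} = \sqrt{-1860 + 58^{2}} = \sqrt{-1860 + 3364} = \sqrt{1504} = 4 \sqrt{94}$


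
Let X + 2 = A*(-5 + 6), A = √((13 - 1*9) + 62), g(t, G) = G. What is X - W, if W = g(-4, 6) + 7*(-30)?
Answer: 202 + √66 ≈ 210.12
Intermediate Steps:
W = -204 (W = 6 + 7*(-30) = 6 - 210 = -204)
A = √66 (A = √((13 - 9) + 62) = √(4 + 62) = √66 ≈ 8.1240)
X = -2 + √66 (X = -2 + √66*(-5 + 6) = -2 + √66*1 = -2 + √66 ≈ 6.1240)
X - W = (-2 + √66) - 1*(-204) = (-2 + √66) + 204 = 202 + √66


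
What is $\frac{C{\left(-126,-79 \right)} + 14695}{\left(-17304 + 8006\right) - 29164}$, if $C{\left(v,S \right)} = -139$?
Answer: $- \frac{7278}{19231} \approx -0.37845$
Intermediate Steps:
$\frac{C{\left(-126,-79 \right)} + 14695}{\left(-17304 + 8006\right) - 29164} = \frac{-139 + 14695}{\left(-17304 + 8006\right) - 29164} = \frac{14556}{-9298 - 29164} = \frac{14556}{-38462} = 14556 \left(- \frac{1}{38462}\right) = - \frac{7278}{19231}$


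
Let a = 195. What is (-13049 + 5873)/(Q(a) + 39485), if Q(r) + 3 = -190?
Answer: -1794/9823 ≈ -0.18263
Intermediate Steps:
Q(r) = -193 (Q(r) = -3 - 190 = -193)
(-13049 + 5873)/(Q(a) + 39485) = (-13049 + 5873)/(-193 + 39485) = -7176/39292 = -7176*1/39292 = -1794/9823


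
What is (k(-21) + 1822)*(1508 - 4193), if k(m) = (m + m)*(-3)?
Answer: -5230380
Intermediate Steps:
k(m) = -6*m (k(m) = (2*m)*(-3) = -6*m)
(k(-21) + 1822)*(1508 - 4193) = (-6*(-21) + 1822)*(1508 - 4193) = (126 + 1822)*(-2685) = 1948*(-2685) = -5230380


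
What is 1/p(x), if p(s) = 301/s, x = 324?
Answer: 324/301 ≈ 1.0764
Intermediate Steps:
1/p(x) = 1/(301/324) = 324/301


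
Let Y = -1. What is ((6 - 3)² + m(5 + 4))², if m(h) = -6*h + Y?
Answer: 2116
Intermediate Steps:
m(h) = -1 - 6*h (m(h) = -6*h - 1 = -1 - 6*h)
((6 - 3)² + m(5 + 4))² = ((6 - 3)² + (-1 - 6*(5 + 4)))² = (3² + (-1 - 6*9))² = (9 + (-1 - 54))² = (9 - 55)² = (-46)² = 2116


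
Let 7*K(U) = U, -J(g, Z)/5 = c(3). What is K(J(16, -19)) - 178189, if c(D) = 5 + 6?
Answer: -1247378/7 ≈ -1.7820e+5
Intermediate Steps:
c(D) = 11
J(g, Z) = -55 (J(g, Z) = -5*11 = -55)
K(U) = U/7
K(J(16, -19)) - 178189 = (⅐)*(-55) - 178189 = -55/7 - 178189 = -1247378/7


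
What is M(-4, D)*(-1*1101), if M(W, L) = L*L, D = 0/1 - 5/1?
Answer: -27525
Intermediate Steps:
D = -5 (D = 0*1 - 5*1 = 0 - 5 = -5)
M(W, L) = L**2
M(-4, D)*(-1*1101) = (-5)**2*(-1*1101) = 25*(-1101) = -27525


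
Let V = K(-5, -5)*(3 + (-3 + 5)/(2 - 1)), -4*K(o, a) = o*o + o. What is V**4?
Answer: 390625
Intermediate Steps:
K(o, a) = -o/4 - o**2/4 (K(o, a) = -(o*o + o)/4 = -(o**2 + o)/4 = -(o + o**2)/4 = -o/4 - o**2/4)
V = -25 (V = (-1/4*(-5)*(1 - 5))*(3 + (-3 + 5)/(2 - 1)) = (-1/4*(-5)*(-4))*(3 + 2/1) = -5*(3 + 2*1) = -5*(3 + 2) = -5*5 = -25)
V**4 = (-25)**4 = 390625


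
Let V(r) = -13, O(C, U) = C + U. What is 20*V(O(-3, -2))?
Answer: -260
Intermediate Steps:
20*V(O(-3, -2)) = 20*(-13) = -260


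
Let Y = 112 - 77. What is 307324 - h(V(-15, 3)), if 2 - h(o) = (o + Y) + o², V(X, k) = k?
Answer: 307369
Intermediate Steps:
Y = 35
h(o) = -33 - o - o² (h(o) = 2 - ((o + 35) + o²) = 2 - ((35 + o) + o²) = 2 - (35 + o + o²) = 2 + (-35 - o - o²) = -33 - o - o²)
307324 - h(V(-15, 3)) = 307324 - (-33 - 1*3 - 1*3²) = 307324 - (-33 - 3 - 1*9) = 307324 - (-33 - 3 - 9) = 307324 - 1*(-45) = 307324 + 45 = 307369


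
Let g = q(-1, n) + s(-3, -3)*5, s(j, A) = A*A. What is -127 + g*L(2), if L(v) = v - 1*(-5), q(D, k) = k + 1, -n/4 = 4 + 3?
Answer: -1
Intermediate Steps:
s(j, A) = A**2
n = -28 (n = -4*(4 + 3) = -4*7 = -28)
q(D, k) = 1 + k
L(v) = 5 + v (L(v) = v + 5 = 5 + v)
g = 18 (g = (1 - 28) + (-3)**2*5 = -27 + 9*5 = -27 + 45 = 18)
-127 + g*L(2) = -127 + 18*(5 + 2) = -127 + 18*7 = -127 + 126 = -1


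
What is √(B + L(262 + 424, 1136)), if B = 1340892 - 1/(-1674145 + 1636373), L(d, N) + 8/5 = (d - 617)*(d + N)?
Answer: √13077783621585235/94430 ≈ 1211.0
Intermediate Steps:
L(d, N) = -8/5 + (-617 + d)*(N + d) (L(d, N) = -8/5 + (d - 617)*(d + N) = -8/5 + (-617 + d)*(N + d))
B = 50648172625/37772 (B = 1340892 - 1/(-37772) = 1340892 - 1*(-1/37772) = 1340892 + 1/37772 = 50648172625/37772 ≈ 1.3409e+6)
√(B + L(262 + 424, 1136)) = √(50648172625/37772 + (-8/5 + (262 + 424)² - 617*1136 - 617*(262 + 424) + 1136*(262 + 424))) = √(50648172625/37772 + (-8/5 + 686² - 700912 - 617*686 + 1136*686)) = √(50648172625/37772 + (-8/5 + 470596 - 700912 - 423262 + 779296)) = √(50648172625/37772 + 628582/5) = √(276983662429/188860) = √13077783621585235/94430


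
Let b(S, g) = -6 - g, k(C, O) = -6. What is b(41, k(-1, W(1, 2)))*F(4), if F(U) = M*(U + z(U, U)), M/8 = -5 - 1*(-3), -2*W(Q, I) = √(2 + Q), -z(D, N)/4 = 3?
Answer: 0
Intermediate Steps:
z(D, N) = -12 (z(D, N) = -4*3 = -12)
W(Q, I) = -√(2 + Q)/2
M = -16 (M = 8*(-5 - 1*(-3)) = 8*(-5 + 3) = 8*(-2) = -16)
F(U) = 192 - 16*U (F(U) = -16*(U - 12) = -16*(-12 + U) = 192 - 16*U)
b(41, k(-1, W(1, 2)))*F(4) = (-6 - 1*(-6))*(192 - 16*4) = (-6 + 6)*(192 - 64) = 0*128 = 0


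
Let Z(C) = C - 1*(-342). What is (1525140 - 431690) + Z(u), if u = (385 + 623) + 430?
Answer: 1095230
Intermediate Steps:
u = 1438 (u = 1008 + 430 = 1438)
Z(C) = 342 + C (Z(C) = C + 342 = 342 + C)
(1525140 - 431690) + Z(u) = (1525140 - 431690) + (342 + 1438) = 1093450 + 1780 = 1095230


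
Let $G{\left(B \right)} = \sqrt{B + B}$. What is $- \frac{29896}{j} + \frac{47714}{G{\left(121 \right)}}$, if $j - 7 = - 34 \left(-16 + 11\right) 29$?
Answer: $- \frac{29896}{4937} + \frac{23857 \sqrt{2}}{11} \approx 3061.1$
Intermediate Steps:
$j = 4937$ ($j = 7 + - 34 \left(-16 + 11\right) 29 = 7 + \left(-34\right) \left(-5\right) 29 = 7 + 170 \cdot 29 = 7 + 4930 = 4937$)
$G{\left(B \right)} = \sqrt{2} \sqrt{B}$ ($G{\left(B \right)} = \sqrt{2 B} = \sqrt{2} \sqrt{B}$)
$- \frac{29896}{j} + \frac{47714}{G{\left(121 \right)}} = - \frac{29896}{4937} + \frac{47714}{\sqrt{2} \sqrt{121}} = \left(-29896\right) \frac{1}{4937} + \frac{47714}{\sqrt{2} \cdot 11} = - \frac{29896}{4937} + \frac{47714}{11 \sqrt{2}} = - \frac{29896}{4937} + 47714 \frac{\sqrt{2}}{22} = - \frac{29896}{4937} + \frac{23857 \sqrt{2}}{11}$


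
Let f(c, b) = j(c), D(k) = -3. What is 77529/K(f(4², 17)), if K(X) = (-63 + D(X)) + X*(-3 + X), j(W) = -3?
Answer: -25843/16 ≈ -1615.2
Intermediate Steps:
f(c, b) = -3
K(X) = -66 + X*(-3 + X) (K(X) = (-63 - 3) + X*(-3 + X) = -66 + X*(-3 + X))
77529/K(f(4², 17)) = 77529/(-66 + (-3)² - 3*(-3)) = 77529/(-66 + 9 + 9) = 77529/(-48) = 77529*(-1/48) = -25843/16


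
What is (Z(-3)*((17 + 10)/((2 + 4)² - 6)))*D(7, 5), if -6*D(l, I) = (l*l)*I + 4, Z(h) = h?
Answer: 2241/20 ≈ 112.05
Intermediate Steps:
D(l, I) = -⅔ - I*l²/6 (D(l, I) = -((l*l)*I + 4)/6 = -(l²*I + 4)/6 = -(I*l² + 4)/6 = -(4 + I*l²)/6 = -⅔ - I*l²/6)
(Z(-3)*((17 + 10)/((2 + 4)² - 6)))*D(7, 5) = (-3*(17 + 10)/((2 + 4)² - 6))*(-⅔ - ⅙*5*7²) = (-81/(6² - 6))*(-⅔ - ⅙*5*49) = (-81/(36 - 6))*(-⅔ - 245/6) = -81/30*(-83/2) = -3*9/10*(-83/2) = -27/10*(-83/2) = 2241/20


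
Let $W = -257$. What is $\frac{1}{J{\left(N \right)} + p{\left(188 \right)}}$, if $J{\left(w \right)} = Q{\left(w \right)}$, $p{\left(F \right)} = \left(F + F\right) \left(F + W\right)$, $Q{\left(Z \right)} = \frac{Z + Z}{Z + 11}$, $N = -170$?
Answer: $- \frac{159}{4124756} \approx -3.8548 \cdot 10^{-5}$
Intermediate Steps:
$Q{\left(Z \right)} = \frac{2 Z}{11 + Z}$
$p{\left(F \right)} = 2 F \left(-257 + F\right)$ ($p{\left(F \right)} = \left(F + F\right) \left(F - 257\right) = 2 F \left(-257 + F\right)$)
$J{\left(w \right)} = \frac{2 w}{11 + w}$
$\frac{1}{J{\left(N \right)} + p{\left(188 \right)}} = \frac{1}{2 \left(-170\right) \frac{1}{11 - 170} + 2 \cdot 188 \left(-257 + 188\right)} = \frac{1}{2 \left(-170\right) \frac{1}{-159} + 2 \cdot 188 \left(-69\right)} = \frac{1}{2 \left(-170\right) \left(- \frac{1}{159}\right) - 25944} = \frac{1}{\frac{340}{159} - 25944} = \frac{1}{- \frac{4124756}{159}} = - \frac{159}{4124756}$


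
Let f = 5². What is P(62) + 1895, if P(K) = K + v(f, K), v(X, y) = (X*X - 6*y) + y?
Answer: 2272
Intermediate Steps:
f = 25
v(X, y) = X² - 5*y (v(X, y) = (X² - 6*y) + y = X² - 5*y)
P(K) = 625 - 4*K (P(K) = K + (25² - 5*K) = K + (625 - 5*K) = 625 - 4*K)
P(62) + 1895 = (625 - 4*62) + 1895 = (625 - 248) + 1895 = 377 + 1895 = 2272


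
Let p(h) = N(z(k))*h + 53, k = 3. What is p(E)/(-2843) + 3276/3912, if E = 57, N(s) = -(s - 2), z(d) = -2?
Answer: 684533/926818 ≈ 0.73858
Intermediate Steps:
N(s) = 2 - s (N(s) = -(-2 + s) = 2 - s)
p(h) = 53 + 4*h (p(h) = (2 - 1*(-2))*h + 53 = (2 + 2)*h + 53 = 4*h + 53 = 53 + 4*h)
p(E)/(-2843) + 3276/3912 = (53 + 4*57)/(-2843) + 3276/3912 = (53 + 228)*(-1/2843) + 3276*(1/3912) = 281*(-1/2843) + 273/326 = -281/2843 + 273/326 = 684533/926818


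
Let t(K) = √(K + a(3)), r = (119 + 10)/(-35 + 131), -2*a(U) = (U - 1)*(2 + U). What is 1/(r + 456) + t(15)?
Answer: 32/14635 + √10 ≈ 3.1645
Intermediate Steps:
a(U) = -(-1 + U)*(2 + U)/2 (a(U) = -(U - 1)*(2 + U)/2 = -(-1 + U)*(2 + U)/2)
r = 43/32 (r = 129/96 = 129*(1/96) = 43/32 ≈ 1.3438)
t(K) = √(-5 + K) (t(K) = √(K + (1 - ½*3 - ½*3²)) = √(K + (1 - 3/2 - ½*9)) = √(K + (1 - 3/2 - 9/2)) = √(K - 5) = √(-5 + K))
1/(r + 456) + t(15) = 1/(43/32 + 456) + √(-5 + 15) = 1/(14635/32) + √10 = 32/14635 + √10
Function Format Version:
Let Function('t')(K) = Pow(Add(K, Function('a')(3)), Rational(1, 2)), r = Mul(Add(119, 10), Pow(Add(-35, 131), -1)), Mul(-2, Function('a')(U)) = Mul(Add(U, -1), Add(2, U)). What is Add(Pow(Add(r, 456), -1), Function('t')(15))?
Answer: Add(Rational(32, 14635), Pow(10, Rational(1, 2))) ≈ 3.1645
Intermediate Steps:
Function('a')(U) = Mul(Rational(-1, 2), Add(-1, U), Add(2, U)) (Function('a')(U) = Mul(Rational(-1, 2), Mul(Add(U, -1), Add(2, U))) = Mul(Rational(-1, 2), Mul(Add(-1, U), Add(2, U))) = Mul(Rational(-1, 2), Add(-1, U), Add(2, U)))
r = Rational(43, 32) (r = Mul(129, Pow(96, -1)) = Mul(129, Rational(1, 96)) = Rational(43, 32) ≈ 1.3438)
Function('t')(K) = Pow(Add(-5, K), Rational(1, 2)) (Function('t')(K) = Pow(Add(K, Add(1, Mul(Rational(-1, 2), 3), Mul(Rational(-1, 2), Pow(3, 2)))), Rational(1, 2)) = Pow(Add(K, Add(1, Rational(-3, 2), Mul(Rational(-1, 2), 9))), Rational(1, 2)) = Pow(Add(K, Add(1, Rational(-3, 2), Rational(-9, 2))), Rational(1, 2)) = Pow(Add(K, -5), Rational(1, 2)) = Pow(Add(-5, K), Rational(1, 2)))
Add(Pow(Add(r, 456), -1), Function('t')(15)) = Add(Pow(Add(Rational(43, 32), 456), -1), Pow(Add(-5, 15), Rational(1, 2))) = Add(Pow(Rational(14635, 32), -1), Pow(10, Rational(1, 2))) = Add(Rational(32, 14635), Pow(10, Rational(1, 2)))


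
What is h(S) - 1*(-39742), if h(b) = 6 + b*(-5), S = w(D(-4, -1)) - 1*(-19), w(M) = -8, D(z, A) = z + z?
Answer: 39693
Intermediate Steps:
D(z, A) = 2*z
S = 11 (S = -8 - 1*(-19) = -8 + 19 = 11)
h(b) = 6 - 5*b
h(S) - 1*(-39742) = (6 - 5*11) - 1*(-39742) = (6 - 55) + 39742 = -49 + 39742 = 39693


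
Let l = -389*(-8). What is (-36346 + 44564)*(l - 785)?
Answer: 19123286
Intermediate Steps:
l = 3112
(-36346 + 44564)*(l - 785) = (-36346 + 44564)*(3112 - 785) = 8218*2327 = 19123286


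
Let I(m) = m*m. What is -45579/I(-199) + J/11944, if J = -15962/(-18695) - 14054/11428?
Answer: -58155684316914577/50526783597811120 ≈ -1.1510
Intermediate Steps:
I(m) = m²
J = -40162897/106823230 (J = -15962*(-1/18695) - 14054*1/11428 = 15962/18695 - 7027/5714 = -40162897/106823230 ≈ -0.37598)
-45579/I(-199) + J/11944 = -45579/((-199)²) - 40162897/106823230/11944 = -45579/39601 - 40162897/106823230*1/11944 = -45579*1/39601 - 40162897/1275896659120 = -45579/39601 - 40162897/1275896659120 = -58155684316914577/50526783597811120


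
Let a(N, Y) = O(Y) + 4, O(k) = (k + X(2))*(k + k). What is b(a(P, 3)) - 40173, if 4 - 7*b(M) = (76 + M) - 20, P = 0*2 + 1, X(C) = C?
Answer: -281297/7 ≈ -40185.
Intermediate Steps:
O(k) = 2*k*(2 + k) (O(k) = (k + 2)*(k + k) = (2 + k)*(2*k) = 2*k*(2 + k))
P = 1 (P = 0 + 1 = 1)
a(N, Y) = 4 + 2*Y*(2 + Y) (a(N, Y) = 2*Y*(2 + Y) + 4 = 4 + 2*Y*(2 + Y))
b(M) = -52/7 - M/7 (b(M) = 4/7 - ((76 + M) - 20)/7 = 4/7 - (56 + M)/7 = 4/7 + (-8 - M/7) = -52/7 - M/7)
b(a(P, 3)) - 40173 = (-52/7 - (4 + 2*3*(2 + 3))/7) - 40173 = (-52/7 - (4 + 2*3*5)/7) - 40173 = (-52/7 - (4 + 30)/7) - 40173 = (-52/7 - 1/7*34) - 40173 = (-52/7 - 34/7) - 40173 = -86/7 - 40173 = -281297/7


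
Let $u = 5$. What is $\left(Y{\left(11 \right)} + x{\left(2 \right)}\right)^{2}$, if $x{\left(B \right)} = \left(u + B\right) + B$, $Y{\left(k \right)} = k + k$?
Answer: $961$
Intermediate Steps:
$Y{\left(k \right)} = 2 k$
$x{\left(B \right)} = 5 + 2 B$ ($x{\left(B \right)} = \left(5 + B\right) + B = 5 + 2 B$)
$\left(Y{\left(11 \right)} + x{\left(2 \right)}\right)^{2} = \left(2 \cdot 11 + \left(5 + 2 \cdot 2\right)\right)^{2} = \left(22 + \left(5 + 4\right)\right)^{2} = \left(22 + 9\right)^{2} = 31^{2} = 961$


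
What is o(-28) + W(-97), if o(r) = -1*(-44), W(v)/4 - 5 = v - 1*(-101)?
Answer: 80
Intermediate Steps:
W(v) = 424 + 4*v (W(v) = 20 + 4*(v - 1*(-101)) = 20 + 4*(v + 101) = 20 + 4*(101 + v) = 20 + (404 + 4*v) = 424 + 4*v)
o(r) = 44
o(-28) + W(-97) = 44 + (424 + 4*(-97)) = 44 + (424 - 388) = 44 + 36 = 80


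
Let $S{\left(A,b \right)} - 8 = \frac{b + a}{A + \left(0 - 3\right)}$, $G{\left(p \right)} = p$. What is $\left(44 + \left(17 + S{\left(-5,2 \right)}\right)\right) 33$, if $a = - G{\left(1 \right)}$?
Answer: $\frac{18183}{8} \approx 2272.9$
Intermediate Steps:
$a = -1$ ($a = \left(-1\right) 1 = -1$)
$S{\left(A,b \right)} = 8 + \frac{-1 + b}{-3 + A}$ ($S{\left(A,b \right)} = 8 + \frac{b - 1}{A + \left(0 - 3\right)} = 8 + \frac{-1 + b}{A - 3} = 8 + \frac{-1 + b}{-3 + A}$)
$\left(44 + \left(17 + S{\left(-5,2 \right)}\right)\right) 33 = \left(44 + \left(17 + \frac{-25 + 2 + 8 \left(-5\right)}{-3 - 5}\right)\right) 33 = \left(44 + \left(17 + \frac{-25 + 2 - 40}{-8}\right)\right) 33 = \left(44 + \left(17 - - \frac{63}{8}\right)\right) 33 = \left(44 + \left(17 + \frac{63}{8}\right)\right) 33 = \left(44 + \frac{199}{8}\right) 33 = \frac{551}{8} \cdot 33 = \frac{18183}{8}$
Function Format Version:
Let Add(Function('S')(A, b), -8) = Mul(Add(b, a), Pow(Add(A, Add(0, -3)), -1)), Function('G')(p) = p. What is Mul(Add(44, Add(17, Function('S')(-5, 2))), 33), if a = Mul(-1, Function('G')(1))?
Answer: Rational(18183, 8) ≈ 2272.9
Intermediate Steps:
a = -1 (a = Mul(-1, 1) = -1)
Function('S')(A, b) = Add(8, Mul(Pow(Add(-3, A), -1), Add(-1, b))) (Function('S')(A, b) = Add(8, Mul(Add(b, -1), Pow(Add(A, Add(0, -3)), -1))) = Add(8, Mul(Add(-1, b), Pow(Add(A, -3), -1))) = Add(8, Mul(Add(-1, b), Pow(Add(-3, A), -1))) = Add(8, Mul(Pow(Add(-3, A), -1), Add(-1, b))))
Mul(Add(44, Add(17, Function('S')(-5, 2))), 33) = Mul(Add(44, Add(17, Mul(Pow(Add(-3, -5), -1), Add(-25, 2, Mul(8, -5))))), 33) = Mul(Add(44, Add(17, Mul(Pow(-8, -1), Add(-25, 2, -40)))), 33) = Mul(Add(44, Add(17, Mul(Rational(-1, 8), -63))), 33) = Mul(Add(44, Add(17, Rational(63, 8))), 33) = Mul(Add(44, Rational(199, 8)), 33) = Mul(Rational(551, 8), 33) = Rational(18183, 8)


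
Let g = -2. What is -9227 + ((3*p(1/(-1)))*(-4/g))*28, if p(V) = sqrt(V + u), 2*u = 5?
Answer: -9227 + 84*sqrt(6) ≈ -9021.3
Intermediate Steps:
u = 5/2 (u = (1/2)*5 = 5/2 ≈ 2.5000)
p(V) = sqrt(5/2 + V) (p(V) = sqrt(V + 5/2) = sqrt(5/2 + V))
-9227 + ((3*p(1/(-1)))*(-4/g))*28 = -9227 + ((3*(sqrt(10 + 4*(1/(-1)))/2))*(-4/(-2)))*28 = -9227 + ((3*(sqrt(10 + 4*(1*(-1)))/2))*(-4*(-1/2)))*28 = -9227 + ((3*(sqrt(10 + 4*(-1))/2))*2)*28 = -9227 + ((3*(sqrt(10 - 4)/2))*2)*28 = -9227 + ((3*(sqrt(6)/2))*2)*28 = -9227 + ((3*sqrt(6)/2)*2)*28 = -9227 + (3*sqrt(6))*28 = -9227 + 84*sqrt(6)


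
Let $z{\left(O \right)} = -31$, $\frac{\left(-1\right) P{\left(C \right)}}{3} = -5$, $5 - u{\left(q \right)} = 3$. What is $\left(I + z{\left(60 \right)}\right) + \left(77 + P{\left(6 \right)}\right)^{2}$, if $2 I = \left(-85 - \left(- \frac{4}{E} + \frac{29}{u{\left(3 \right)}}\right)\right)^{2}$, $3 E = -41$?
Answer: $\frac{180368473}{13448} \approx 13412.0$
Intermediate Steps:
$E = - \frac{41}{3}$ ($E = \frac{1}{3} \left(-41\right) = - \frac{41}{3} \approx -13.667$)
$u{\left(q \right)} = 2$ ($u{\left(q \right)} = 5 - 3 = 2$)
$P{\left(C \right)} = 15$ ($P{\left(C \right)} = \left(-3\right) \left(-5\right) = 15$)
$I = \frac{66961489}{13448}$ ($I = \frac{\left(-85 + \left(- \frac{29}{2} + \frac{4}{- \frac{41}{3}}\right)\right)^{2}}{2} = \frac{\left(-85 + \left(\left(-29\right) \frac{1}{2} + 4 \left(- \frac{3}{41}\right)\right)\right)^{2}}{2} = \frac{\left(-85 - \frac{1213}{82}\right)^{2}}{2} = \frac{\left(- \frac{8183}{82}\right)^{2}}{2} = \frac{1}{2} \cdot \frac{66961489}{6724} = \frac{66961489}{13448} \approx 4979.3$)
$\left(I + z{\left(60 \right)}\right) + \left(77 + P{\left(6 \right)}\right)^{2} = \left(\frac{66961489}{13448} - 31\right) + \left(77 + 15\right)^{2} = \frac{66544601}{13448} + 92^{2} = \frac{66544601}{13448} + 8464 = \frac{180368473}{13448}$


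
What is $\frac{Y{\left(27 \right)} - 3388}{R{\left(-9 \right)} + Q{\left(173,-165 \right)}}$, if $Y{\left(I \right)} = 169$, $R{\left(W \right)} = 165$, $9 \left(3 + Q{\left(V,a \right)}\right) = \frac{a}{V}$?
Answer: $- \frac{1670661}{84023} \approx -19.883$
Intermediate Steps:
$Q{\left(V,a \right)} = -3 + \frac{a}{9 V}$ ($Q{\left(V,a \right)} = -3 + \frac{a \frac{1}{V}}{9} = -3 + \frac{a}{9 V}$)
$\frac{Y{\left(27 \right)} - 3388}{R{\left(-9 \right)} + Q{\left(173,-165 \right)}} = \frac{169 - 3388}{165 - \left(3 + \frac{55}{3 \cdot 173}\right)} = \frac{169 + \left(-11451 + 8063\right)}{165 - \left(3 + \frac{55}{3} \cdot \frac{1}{173}\right)} = \frac{169 - 3388}{165 - \frac{1612}{519}} = - \frac{3219}{165 - \frac{1612}{519}} = - \frac{3219}{\frac{84023}{519}} = \left(-3219\right) \frac{519}{84023} = - \frac{1670661}{84023}$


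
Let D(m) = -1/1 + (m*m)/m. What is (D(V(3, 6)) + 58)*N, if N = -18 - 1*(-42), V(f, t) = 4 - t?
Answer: 1320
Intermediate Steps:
N = 24 (N = -18 + 42 = 24)
D(m) = -1 + m (D(m) = -1*1 + m²/m = -1 + m)
(D(V(3, 6)) + 58)*N = ((-1 + (4 - 1*6)) + 58)*24 = ((-1 + (4 - 6)) + 58)*24 = ((-1 - 2) + 58)*24 = (-3 + 58)*24 = 55*24 = 1320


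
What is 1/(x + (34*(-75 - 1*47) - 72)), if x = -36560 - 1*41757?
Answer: -1/82537 ≈ -1.2116e-5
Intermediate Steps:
x = -78317 (x = -36560 - 41757 = -78317)
1/(x + (34*(-75 - 1*47) - 72)) = 1/(-78317 + (34*(-75 - 1*47) - 72)) = 1/(-78317 + (34*(-75 - 47) - 72)) = 1/(-78317 + (34*(-122) - 72)) = 1/(-78317 + (-4148 - 72)) = 1/(-78317 - 4220) = 1/(-82537) = -1/82537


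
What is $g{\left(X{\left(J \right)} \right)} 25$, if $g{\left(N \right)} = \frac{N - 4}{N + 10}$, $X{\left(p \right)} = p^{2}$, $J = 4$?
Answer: $\frac{150}{13} \approx 11.538$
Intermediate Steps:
$g{\left(N \right)} = \frac{-4 + N}{10 + N}$
$g{\left(X{\left(J \right)} \right)} 25 = \frac{-4 + 4^{2}}{10 + 4^{2}} \cdot 25 = \frac{-4 + 16}{10 + 16} \cdot 25 = \frac{1}{26} \cdot 12 \cdot 25 = \frac{6}{13} \cdot 25 = \frac{150}{13}$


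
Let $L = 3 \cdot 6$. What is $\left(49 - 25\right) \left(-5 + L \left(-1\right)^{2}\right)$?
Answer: $312$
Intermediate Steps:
$L = 18$
$\left(49 - 25\right) \left(-5 + L \left(-1\right)^{2}\right) = \left(49 - 25\right) \left(-5 + 18 \left(-1\right)^{2}\right) = 24 \left(-5 + 18 \cdot 1\right) = 24 \left(-5 + 18\right) = 24 \cdot 13 = 312$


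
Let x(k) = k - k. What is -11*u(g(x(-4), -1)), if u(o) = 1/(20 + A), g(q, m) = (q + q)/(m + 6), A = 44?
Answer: -11/64 ≈ -0.17188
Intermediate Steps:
x(k) = 0
g(q, m) = 2*q/(6 + m) (g(q, m) = (2*q)/(6 + m) = 2*q/(6 + m))
u(o) = 1/64 (u(o) = 1/(20 + 44) = 1/64)
-11*u(g(x(-4), -1)) = -11*1/64 = -11/64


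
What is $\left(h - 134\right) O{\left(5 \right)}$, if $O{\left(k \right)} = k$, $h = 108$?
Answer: $-130$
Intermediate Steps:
$\left(h - 134\right) O{\left(5 \right)} = \left(108 - 134\right) 5 = \left(-26\right) 5 = -130$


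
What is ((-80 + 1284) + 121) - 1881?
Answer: -556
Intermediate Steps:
((-80 + 1284) + 121) - 1881 = (1204 + 121) - 1881 = 1325 - 1881 = -556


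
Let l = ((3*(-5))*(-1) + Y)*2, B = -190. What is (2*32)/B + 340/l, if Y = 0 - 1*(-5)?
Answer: 1551/190 ≈ 8.1632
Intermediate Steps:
Y = 5 (Y = 0 + 5 = 5)
l = 40 (l = ((3*(-5))*(-1) + 5)*2 = (-15*(-1) + 5)*2 = (15 + 5)*2 = 20*2 = 40)
(2*32)/B + 340/l = (2*32)/(-190) + 340/40 = 64*(-1/190) + 340*(1/40) = -32/95 + 17/2 = 1551/190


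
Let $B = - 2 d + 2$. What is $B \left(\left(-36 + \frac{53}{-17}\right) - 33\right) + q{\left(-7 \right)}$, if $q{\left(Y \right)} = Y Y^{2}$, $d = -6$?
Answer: $- \frac{22995}{17} \approx -1352.6$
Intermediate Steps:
$q{\left(Y \right)} = Y^{3}$
$B = 14$ ($B = \left(-2\right) \left(-6\right) + 2 = 12 + 2 = 14$)
$B \left(\left(-36 + \frac{53}{-17}\right) - 33\right) + q{\left(-7 \right)} = 14 \left(\left(-36 + \frac{53}{-17}\right) - 33\right) + \left(-7\right)^{3} = 14 \left(\left(-36 + 53 \left(- \frac{1}{17}\right)\right) - 33\right) - 343 = 14 \left(\left(-36 - \frac{53}{17}\right) - 33\right) - 343 = 14 \left(- \frac{665}{17} - 33\right) - 343 = 14 \left(- \frac{1226}{17}\right) - 343 = - \frac{17164}{17} - 343 = - \frac{22995}{17}$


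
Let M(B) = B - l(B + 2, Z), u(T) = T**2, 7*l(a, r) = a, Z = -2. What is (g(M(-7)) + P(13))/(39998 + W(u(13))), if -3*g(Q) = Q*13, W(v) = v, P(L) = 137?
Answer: 3449/843507 ≈ 0.0040889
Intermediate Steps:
l(a, r) = a/7
M(B) = -2/7 + 6*B/7 (M(B) = B - (B + 2)/7 = B - (2 + B)/7 = B - (2/7 + B/7) = B + (-2/7 - B/7) = -2/7 + 6*B/7)
g(Q) = -13*Q/3 (g(Q) = -Q*13/3 = -13*Q/3)
(g(M(-7)) + P(13))/(39998 + W(u(13))) = (-13*(-2/7 + (6/7)*(-7))/3 + 137)/(39998 + 13**2) = (-13*(-2/7 - 6)/3 + 137)/(39998 + 169) = (-13/3*(-44/7) + 137)/40167 = (572/21 + 137)*(1/40167) = (3449/21)*(1/40167) = 3449/843507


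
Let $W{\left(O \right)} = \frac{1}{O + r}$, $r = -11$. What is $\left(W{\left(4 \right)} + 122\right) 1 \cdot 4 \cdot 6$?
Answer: $\frac{20472}{7} \approx 2924.6$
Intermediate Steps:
$W{\left(O \right)} = \frac{1}{-11 + O}$ ($W{\left(O \right)} = \frac{1}{O - 11} = \frac{1}{-11 + O}$)
$\left(W{\left(4 \right)} + 122\right) 1 \cdot 4 \cdot 6 = \left(\frac{1}{-11 + 4} + 122\right) 1 \cdot 4 \cdot 6 = \left(\frac{1}{-7} + 122\right) 4 \cdot 6 = \left(- \frac{1}{7} + 122\right) 24 = \frac{853}{7} \cdot 24 = \frac{20472}{7}$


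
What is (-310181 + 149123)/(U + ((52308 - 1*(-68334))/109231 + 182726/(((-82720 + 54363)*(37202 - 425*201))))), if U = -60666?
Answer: 12028534652358155589/4530726797159486969 ≈ 2.6549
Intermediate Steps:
(-310181 + 149123)/(U + ((52308 - 1*(-68334))/109231 + 182726/(((-82720 + 54363)*(37202 - 425*201))))) = (-310181 + 149123)/(-60666 + ((52308 - 1*(-68334))/109231 + 182726/(((-82720 + 54363)*(37202 - 425*201))))) = -161058/(-60666 + ((52308 + 68334)*(1/109231) + 182726/((-28357*(37202 - 85425))))) = -161058/(-60666 + (120642*(1/109231) + 182726/((-28357*(-48223))))) = -161058/(-60666 + (120642/109231 + 182726/1367459611)) = -161058/(-60666 + 164993021733968/149368980769141) = -161058/(-9061453594318973938/149368980769141) = -161058*(-149368980769141/9061453594318973938) = 12028534652358155589/4530726797159486969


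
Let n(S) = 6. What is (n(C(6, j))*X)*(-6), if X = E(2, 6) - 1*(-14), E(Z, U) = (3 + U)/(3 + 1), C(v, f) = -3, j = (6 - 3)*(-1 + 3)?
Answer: -585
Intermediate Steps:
j = 6 (j = 3*2 = 6)
E(Z, U) = 3/4 + U/4 (E(Z, U) = (3 + U)/4 = (3 + U)*(1/4) = 3/4 + U/4)
X = 65/4 (X = (3/4 + (1/4)*6) - 1*(-14) = (3/4 + 3/2) + 14 = 9/4 + 14 = 65/4 ≈ 16.250)
(n(C(6, j))*X)*(-6) = (6*(65/4))*(-6) = (195/2)*(-6) = -585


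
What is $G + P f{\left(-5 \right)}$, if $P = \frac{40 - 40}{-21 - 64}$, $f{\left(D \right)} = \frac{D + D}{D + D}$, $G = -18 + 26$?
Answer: $8$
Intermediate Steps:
$G = 8$
$f{\left(D \right)} = 1$ ($f{\left(D \right)} = \frac{2 D}{2 D} = 2 D \frac{1}{2 D} = 1$)
$P = 0$ ($P = \frac{0}{-85} = 0 \left(- \frac{1}{85}\right) = 0$)
$G + P f{\left(-5 \right)} = 8 + 0 \cdot 1 = 8 + 0 = 8$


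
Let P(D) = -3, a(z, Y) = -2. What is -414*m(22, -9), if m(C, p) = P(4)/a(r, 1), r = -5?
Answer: -621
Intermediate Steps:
m(C, p) = 3/2 (m(C, p) = -3/(-2) = -3*(-½) = 3/2)
-414*m(22, -9) = -414*3/2 = -621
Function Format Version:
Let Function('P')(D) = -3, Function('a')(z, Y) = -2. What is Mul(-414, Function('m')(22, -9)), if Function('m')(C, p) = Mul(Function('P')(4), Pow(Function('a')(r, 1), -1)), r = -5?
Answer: -621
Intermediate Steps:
Function('m')(C, p) = Rational(3, 2) (Function('m')(C, p) = Mul(-3, Pow(-2, -1)) = Mul(-3, Rational(-1, 2)) = Rational(3, 2))
Mul(-414, Function('m')(22, -9)) = Mul(-414, Rational(3, 2)) = -621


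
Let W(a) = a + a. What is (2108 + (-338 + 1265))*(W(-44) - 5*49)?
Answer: -1010655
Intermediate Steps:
W(a) = 2*a
(2108 + (-338 + 1265))*(W(-44) - 5*49) = (2108 + (-338 + 1265))*(2*(-44) - 5*49) = (2108 + 927)*(-88 - 245) = 3035*(-333) = -1010655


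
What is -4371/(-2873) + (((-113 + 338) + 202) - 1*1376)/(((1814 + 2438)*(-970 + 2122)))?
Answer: 21407760307/14072827392 ≈ 1.5212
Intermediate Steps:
-4371/(-2873) + (((-113 + 338) + 202) - 1*1376)/(((1814 + 2438)*(-970 + 2122))) = -4371*(-1/2873) + ((225 + 202) - 1376)/((4252*1152)) = 4371/2873 + (427 - 1376)/4898304 = 4371/2873 - 949*1/4898304 = 4371/2873 - 949/4898304 = 21407760307/14072827392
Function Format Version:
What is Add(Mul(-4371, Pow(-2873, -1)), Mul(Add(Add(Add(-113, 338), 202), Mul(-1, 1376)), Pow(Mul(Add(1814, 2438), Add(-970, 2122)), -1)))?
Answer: Rational(21407760307, 14072827392) ≈ 1.5212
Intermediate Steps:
Add(Mul(-4371, Pow(-2873, -1)), Mul(Add(Add(Add(-113, 338), 202), Mul(-1, 1376)), Pow(Mul(Add(1814, 2438), Add(-970, 2122)), -1))) = Add(Mul(-4371, Rational(-1, 2873)), Mul(Add(Add(225, 202), -1376), Pow(Mul(4252, 1152), -1))) = Add(Rational(4371, 2873), Mul(Add(427, -1376), Pow(4898304, -1))) = Add(Rational(4371, 2873), Mul(-949, Rational(1, 4898304))) = Add(Rational(4371, 2873), Rational(-949, 4898304)) = Rational(21407760307, 14072827392)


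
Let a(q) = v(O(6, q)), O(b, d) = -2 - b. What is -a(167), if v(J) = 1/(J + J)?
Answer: 1/16 ≈ 0.062500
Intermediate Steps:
v(J) = 1/(2*J)
a(q) = -1/16 (a(q) = 1/(2*(-2 - 1*6)) = 1/(2*(-2 - 6)) = (1/2)/(-8) = (1/2)*(-1/8) = -1/16)
-a(167) = -1*(-1/16) = 1/16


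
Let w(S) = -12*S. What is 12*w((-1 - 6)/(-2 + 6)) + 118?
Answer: 370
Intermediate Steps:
12*w((-1 - 6)/(-2 + 6)) + 118 = 12*(-12*(-1 - 6)/(-2 + 6)) + 118 = 12*(-(-84)/4) + 118 = 12*(-12*(-7/4)) + 118 = 12*21 + 118 = 252 + 118 = 370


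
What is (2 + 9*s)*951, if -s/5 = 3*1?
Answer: -126483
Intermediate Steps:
s = -15 ≈ -15.000
(2 + 9*s)*951 = (2 + 9*(-15))*951 = (2 - 135)*951 = -133*951 = -126483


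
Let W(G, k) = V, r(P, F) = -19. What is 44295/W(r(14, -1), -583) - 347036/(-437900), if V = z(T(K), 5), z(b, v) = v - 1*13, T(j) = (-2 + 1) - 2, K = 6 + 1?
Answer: -4848501053/875800 ≈ -5536.1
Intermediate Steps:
K = 7
T(j) = -3 (T(j) = -1 - 2 = -3)
z(b, v) = -13 + v (z(b, v) = v - 13 = -13 + v)
V = -8 (V = -13 + 5 = -8)
W(G, k) = -8
44295/W(r(14, -1), -583) - 347036/(-437900) = 44295/(-8) - 347036/(-437900) = 44295*(-1/8) - 347036*(-1/437900) = -44295/8 + 86759/109475 = -4848501053/875800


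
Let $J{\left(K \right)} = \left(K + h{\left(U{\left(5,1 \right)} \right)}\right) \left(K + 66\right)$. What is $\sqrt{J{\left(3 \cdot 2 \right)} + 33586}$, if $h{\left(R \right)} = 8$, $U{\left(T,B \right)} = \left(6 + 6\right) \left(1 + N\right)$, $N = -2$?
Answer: $7 \sqrt{706} \approx 185.99$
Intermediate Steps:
$U{\left(T,B \right)} = -12$ ($U{\left(T,B \right)} = \left(6 + 6\right) \left(1 - 2\right) = 12 \left(-1\right) = -12$)
$J{\left(K \right)} = \left(8 + K\right) \left(66 + K\right)$ ($J{\left(K \right)} = \left(K + 8\right) \left(K + 66\right) = \left(8 + K\right) \left(66 + K\right)$)
$\sqrt{J{\left(3 \cdot 2 \right)} + 33586} = \sqrt{\left(528 + \left(3 \cdot 2\right)^{2} + 74 \cdot 3 \cdot 2\right) + 33586} = \sqrt{\left(528 + 6^{2} + 74 \cdot 6\right) + 33586} = \sqrt{\left(528 + 36 + 444\right) + 33586} = \sqrt{1008 + 33586} = \sqrt{34594} = 7 \sqrt{706}$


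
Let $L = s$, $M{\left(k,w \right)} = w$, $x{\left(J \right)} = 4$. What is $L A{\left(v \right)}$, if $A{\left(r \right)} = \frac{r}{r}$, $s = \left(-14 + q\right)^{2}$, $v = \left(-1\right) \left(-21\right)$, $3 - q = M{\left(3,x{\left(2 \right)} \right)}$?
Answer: $225$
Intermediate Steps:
$q = -1$ ($q = 3 - 4 = -1$)
$v = 21$
$s = 225$ ($s = \left(-14 - 1\right)^{2} = \left(-15\right)^{2} = 225$)
$L = 225$
$A{\left(r \right)} = 1$
$L A{\left(v \right)} = 225 \cdot 1 = 225$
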